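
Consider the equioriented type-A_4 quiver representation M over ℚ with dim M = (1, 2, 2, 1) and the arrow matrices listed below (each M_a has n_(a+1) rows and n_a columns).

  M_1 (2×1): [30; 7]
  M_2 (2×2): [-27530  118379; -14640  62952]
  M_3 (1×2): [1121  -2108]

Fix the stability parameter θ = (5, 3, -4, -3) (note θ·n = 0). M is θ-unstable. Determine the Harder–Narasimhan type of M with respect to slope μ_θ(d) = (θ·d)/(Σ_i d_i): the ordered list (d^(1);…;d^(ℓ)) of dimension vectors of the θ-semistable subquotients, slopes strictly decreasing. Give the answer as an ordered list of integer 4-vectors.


Barcode: M ≅ I[1,4], I[2,2], I[3,3]. HN layers by μ_θ (3 steps, strictly decreasing):
  μ^(1)=3; μ^(2)=1/4; μ^(3)=-4

((0, 1, 0, 0); (1, 1, 1, 1); (0, 0, 1, 0))


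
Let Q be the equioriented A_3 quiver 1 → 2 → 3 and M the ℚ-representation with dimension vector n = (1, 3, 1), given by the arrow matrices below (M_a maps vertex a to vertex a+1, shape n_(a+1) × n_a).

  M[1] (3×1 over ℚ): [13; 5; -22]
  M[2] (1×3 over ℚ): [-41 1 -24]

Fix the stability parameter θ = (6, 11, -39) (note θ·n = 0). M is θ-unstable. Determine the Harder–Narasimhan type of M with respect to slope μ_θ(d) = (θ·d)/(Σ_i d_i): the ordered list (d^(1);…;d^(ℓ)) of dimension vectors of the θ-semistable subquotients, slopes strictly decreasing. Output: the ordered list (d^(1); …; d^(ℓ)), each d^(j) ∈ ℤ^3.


Barcode: M ≅ I[1,2], I[2,2], I[2,3]. HN layers by μ_θ (3 steps, strictly decreasing):
  μ^(1)=11; μ^(2)=6; μ^(3)=-14

((0, 2, 0); (1, 0, 0); (0, 1, 1))


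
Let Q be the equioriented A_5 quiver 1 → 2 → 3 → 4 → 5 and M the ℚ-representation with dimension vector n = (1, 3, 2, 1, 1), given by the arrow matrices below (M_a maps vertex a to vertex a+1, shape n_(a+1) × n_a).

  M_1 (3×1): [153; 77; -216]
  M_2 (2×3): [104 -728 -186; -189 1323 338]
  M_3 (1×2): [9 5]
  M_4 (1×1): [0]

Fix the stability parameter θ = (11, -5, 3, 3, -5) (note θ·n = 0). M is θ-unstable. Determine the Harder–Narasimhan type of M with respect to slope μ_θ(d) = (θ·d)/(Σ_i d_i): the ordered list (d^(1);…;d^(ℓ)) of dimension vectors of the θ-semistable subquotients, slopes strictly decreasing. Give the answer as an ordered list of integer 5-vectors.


Via rank(M_{q-1}∘⋯∘M_p): M ≅ I[1,4], I[2,2], I[2,3], I[5,5].
μ_θ-semistable layers: μ^(1)=3; μ^(2)=-5

((1, 1, 2, 1, 0); (0, 2, 0, 0, 1))


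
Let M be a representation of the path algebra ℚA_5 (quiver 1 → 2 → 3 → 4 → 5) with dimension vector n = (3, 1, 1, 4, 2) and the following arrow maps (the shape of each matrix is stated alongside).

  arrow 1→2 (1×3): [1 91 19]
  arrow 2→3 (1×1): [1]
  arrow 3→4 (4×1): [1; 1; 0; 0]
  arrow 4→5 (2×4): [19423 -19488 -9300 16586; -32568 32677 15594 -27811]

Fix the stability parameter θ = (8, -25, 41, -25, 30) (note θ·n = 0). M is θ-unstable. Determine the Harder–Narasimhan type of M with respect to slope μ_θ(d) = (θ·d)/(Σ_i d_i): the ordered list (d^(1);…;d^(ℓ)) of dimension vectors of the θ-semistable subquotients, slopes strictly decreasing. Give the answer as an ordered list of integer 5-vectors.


Barcode: M ≅ I[1,1]^2, I[1,5], I[4,4]^2, I[4,5]. HN layers by μ_θ (4 steps, strictly decreasing):
  μ^(1)=30; μ^(2)=8; μ^(3)=-17/2; μ^(4)=-25

((0, 0, 0, 0, 2); (2, 0, 1, 1, 0); (1, 1, 0, 0, 0); (0, 0, 0, 3, 0))


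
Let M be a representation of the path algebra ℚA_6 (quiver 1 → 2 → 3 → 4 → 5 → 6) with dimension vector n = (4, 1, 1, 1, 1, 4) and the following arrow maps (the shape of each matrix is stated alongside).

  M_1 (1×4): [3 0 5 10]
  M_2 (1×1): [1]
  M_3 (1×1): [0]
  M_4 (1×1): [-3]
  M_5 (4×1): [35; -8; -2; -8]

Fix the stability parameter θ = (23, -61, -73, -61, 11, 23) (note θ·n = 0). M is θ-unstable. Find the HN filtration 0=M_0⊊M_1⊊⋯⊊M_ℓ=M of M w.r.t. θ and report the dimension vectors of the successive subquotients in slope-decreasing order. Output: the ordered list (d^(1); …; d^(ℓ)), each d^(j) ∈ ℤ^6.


Interval decomposition of M: I[1,1]^3, I[1,3], I[4,6], I[6,6]^3.
HN type (ℓ=4): μ^(1)=23; μ^(2)=11; μ^(3)=-37; μ^(4)=-61

((3, 0, 0, 0, 0, 4); (0, 0, 0, 0, 1, 0); (1, 1, 1, 0, 0, 0); (0, 0, 0, 1, 0, 0))


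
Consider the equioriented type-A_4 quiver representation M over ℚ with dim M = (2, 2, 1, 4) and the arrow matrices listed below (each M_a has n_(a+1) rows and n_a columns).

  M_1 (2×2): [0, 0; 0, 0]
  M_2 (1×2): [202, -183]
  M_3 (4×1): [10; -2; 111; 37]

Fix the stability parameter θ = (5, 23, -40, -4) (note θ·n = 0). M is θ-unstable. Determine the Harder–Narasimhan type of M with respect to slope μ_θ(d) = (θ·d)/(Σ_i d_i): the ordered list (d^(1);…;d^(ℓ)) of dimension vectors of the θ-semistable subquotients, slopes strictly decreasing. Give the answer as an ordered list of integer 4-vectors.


Barcode: M ≅ I[1,1]^2, I[2,2], I[2,4], I[4,4]^3. HN layers by μ_θ (4 steps, strictly decreasing):
  μ^(1)=23; μ^(2)=5; μ^(3)=-4; μ^(4)=-17/2

((0, 1, 0, 0); (2, 0, 0, 0); (0, 0, 0, 4); (0, 1, 1, 0))


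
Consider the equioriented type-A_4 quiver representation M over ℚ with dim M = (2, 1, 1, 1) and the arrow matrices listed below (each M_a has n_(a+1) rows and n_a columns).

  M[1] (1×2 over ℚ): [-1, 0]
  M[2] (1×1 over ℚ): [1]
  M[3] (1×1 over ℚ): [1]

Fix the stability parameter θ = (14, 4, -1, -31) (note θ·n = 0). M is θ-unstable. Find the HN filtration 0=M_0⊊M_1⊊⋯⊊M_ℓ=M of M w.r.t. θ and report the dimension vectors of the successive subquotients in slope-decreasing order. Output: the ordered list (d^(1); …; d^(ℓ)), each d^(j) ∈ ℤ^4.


Barcode: M ≅ I[1,1], I[1,4]. HN layers by μ_θ (2 steps, strictly decreasing):
  μ^(1)=14; μ^(2)=-7/2

((1, 0, 0, 0); (1, 1, 1, 1))


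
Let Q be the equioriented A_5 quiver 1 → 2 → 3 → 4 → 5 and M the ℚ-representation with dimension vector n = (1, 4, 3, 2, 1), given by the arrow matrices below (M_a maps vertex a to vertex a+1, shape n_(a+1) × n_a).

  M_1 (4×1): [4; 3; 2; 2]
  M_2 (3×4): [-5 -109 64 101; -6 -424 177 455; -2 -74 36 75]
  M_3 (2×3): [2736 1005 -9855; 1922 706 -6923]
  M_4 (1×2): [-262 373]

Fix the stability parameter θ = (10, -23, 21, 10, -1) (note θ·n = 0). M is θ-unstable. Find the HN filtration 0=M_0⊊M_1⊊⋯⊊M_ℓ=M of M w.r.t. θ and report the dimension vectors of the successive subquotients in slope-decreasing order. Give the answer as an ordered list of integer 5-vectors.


Via rank(M_{q-1}∘⋯∘M_p): M ≅ I[1,5], I[2,2], I[2,3], I[2,4].
μ_θ-semistable layers: μ^(1)=21; μ^(2)=31/2; μ^(3)=10; μ^(4)=-13/2; μ^(5)=-23

((0, 0, 1, 0, 0); (0, 0, 1, 1, 0); (0, 0, 1, 1, 1); (1, 1, 0, 0, 0); (0, 3, 0, 0, 0))


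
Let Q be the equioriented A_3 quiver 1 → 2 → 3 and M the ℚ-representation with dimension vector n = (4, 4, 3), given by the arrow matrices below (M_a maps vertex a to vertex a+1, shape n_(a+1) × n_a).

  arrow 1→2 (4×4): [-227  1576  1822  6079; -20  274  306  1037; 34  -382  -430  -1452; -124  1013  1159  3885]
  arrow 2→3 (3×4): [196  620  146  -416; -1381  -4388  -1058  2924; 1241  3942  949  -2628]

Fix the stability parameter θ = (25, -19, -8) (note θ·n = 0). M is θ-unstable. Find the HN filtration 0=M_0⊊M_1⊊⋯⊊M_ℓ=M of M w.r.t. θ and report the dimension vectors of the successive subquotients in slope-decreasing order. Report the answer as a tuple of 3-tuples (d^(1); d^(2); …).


Interval decomposition of M: I[1,1], I[1,2], I[1,3]^2, I[2,2], I[3,3].
HN type (ℓ=5): μ^(1)=25; μ^(2)=3; μ^(3)=-2/3; μ^(4)=-8; μ^(5)=-19

((1, 0, 0); (1, 1, 0); (2, 2, 2); (0, 0, 1); (0, 1, 0))


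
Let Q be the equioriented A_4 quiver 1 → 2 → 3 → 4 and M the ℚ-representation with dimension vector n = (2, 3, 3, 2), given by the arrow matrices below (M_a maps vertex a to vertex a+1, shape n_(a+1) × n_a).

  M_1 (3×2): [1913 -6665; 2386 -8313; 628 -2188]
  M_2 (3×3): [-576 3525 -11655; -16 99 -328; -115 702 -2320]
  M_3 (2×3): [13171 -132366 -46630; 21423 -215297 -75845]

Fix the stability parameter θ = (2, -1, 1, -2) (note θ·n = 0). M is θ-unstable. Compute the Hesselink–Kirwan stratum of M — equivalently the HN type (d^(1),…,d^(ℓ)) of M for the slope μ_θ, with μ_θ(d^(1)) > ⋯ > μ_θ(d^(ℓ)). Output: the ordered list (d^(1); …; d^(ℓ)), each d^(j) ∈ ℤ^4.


Interval decomposition of M: I[1,4]^2, I[2,3].
HN type (ℓ=3): μ^(1)=1; μ^(2)=0; μ^(3)=-1

((0, 0, 1, 0); (2, 2, 2, 2); (0, 1, 0, 0))


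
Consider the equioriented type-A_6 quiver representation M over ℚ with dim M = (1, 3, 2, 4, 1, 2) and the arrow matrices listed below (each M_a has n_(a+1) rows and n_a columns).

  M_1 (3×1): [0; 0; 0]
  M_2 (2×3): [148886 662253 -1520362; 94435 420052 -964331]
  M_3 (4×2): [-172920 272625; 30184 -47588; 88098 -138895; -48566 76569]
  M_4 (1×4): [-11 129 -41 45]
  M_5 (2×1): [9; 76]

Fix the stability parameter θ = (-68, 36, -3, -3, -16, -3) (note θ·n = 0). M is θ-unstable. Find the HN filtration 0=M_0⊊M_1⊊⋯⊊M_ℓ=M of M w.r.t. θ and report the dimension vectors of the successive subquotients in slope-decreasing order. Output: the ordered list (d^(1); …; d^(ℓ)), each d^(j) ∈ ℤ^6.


Interval decomposition of M: I[1,1], I[2,2], I[2,4], I[2,6], I[4,4]^2, I[6,6].
HN type (ℓ=5): μ^(1)=36; μ^(2)=10; μ^(3)=11/5; μ^(4)=-3; μ^(5)=-68

((0, 1, 0, 0, 0, 0); (0, 1, 1, 1, 0, 0); (0, 1, 1, 1, 1, 1); (0, 0, 0, 2, 0, 1); (1, 0, 0, 0, 0, 0))


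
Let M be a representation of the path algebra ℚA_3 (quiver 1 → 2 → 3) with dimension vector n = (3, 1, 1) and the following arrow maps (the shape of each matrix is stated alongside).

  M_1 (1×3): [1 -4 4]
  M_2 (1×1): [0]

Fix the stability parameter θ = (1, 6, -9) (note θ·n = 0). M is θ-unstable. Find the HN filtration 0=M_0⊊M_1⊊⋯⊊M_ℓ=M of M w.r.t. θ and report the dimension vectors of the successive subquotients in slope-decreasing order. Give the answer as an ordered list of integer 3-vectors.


Interval decomposition of M: I[1,1]^2, I[1,2], I[3,3].
HN type (ℓ=3): μ^(1)=6; μ^(2)=1; μ^(3)=-9

((0, 1, 0); (3, 0, 0); (0, 0, 1))


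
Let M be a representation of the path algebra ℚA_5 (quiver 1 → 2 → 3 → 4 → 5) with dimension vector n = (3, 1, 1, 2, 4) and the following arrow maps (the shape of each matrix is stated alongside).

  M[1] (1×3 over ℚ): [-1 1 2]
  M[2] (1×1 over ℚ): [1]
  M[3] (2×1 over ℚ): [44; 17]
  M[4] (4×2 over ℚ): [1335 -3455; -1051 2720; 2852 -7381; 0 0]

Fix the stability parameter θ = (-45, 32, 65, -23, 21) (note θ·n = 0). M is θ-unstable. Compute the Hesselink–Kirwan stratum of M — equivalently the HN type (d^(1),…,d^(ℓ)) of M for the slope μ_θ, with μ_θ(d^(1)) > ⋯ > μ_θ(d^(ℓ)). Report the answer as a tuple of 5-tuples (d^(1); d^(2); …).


Barcode: M ≅ I[1,1]^2, I[1,5], I[4,5], I[5,5]^2. HN layers by μ_θ (4 steps, strictly decreasing):
  μ^(1)=95/4; μ^(2)=21; μ^(3)=-23; μ^(4)=-45

((0, 1, 1, 1, 1); (0, 0, 0, 0, 3); (0, 0, 0, 1, 0); (3, 0, 0, 0, 0))


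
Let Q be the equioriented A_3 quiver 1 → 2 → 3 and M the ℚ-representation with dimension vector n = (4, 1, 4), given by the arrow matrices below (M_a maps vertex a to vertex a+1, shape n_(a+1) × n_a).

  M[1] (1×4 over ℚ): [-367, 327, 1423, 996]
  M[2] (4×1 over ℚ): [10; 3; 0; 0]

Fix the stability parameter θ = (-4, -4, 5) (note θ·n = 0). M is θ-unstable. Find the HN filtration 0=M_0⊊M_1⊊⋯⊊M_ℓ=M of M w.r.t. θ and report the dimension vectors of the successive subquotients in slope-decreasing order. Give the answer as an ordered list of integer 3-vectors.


Via rank(M_{q-1}∘⋯∘M_p): M ≅ I[1,1]^3, I[1,3], I[3,3]^3.
μ_θ-semistable layers: μ^(1)=5; μ^(2)=-4

((0, 0, 4); (4, 1, 0))


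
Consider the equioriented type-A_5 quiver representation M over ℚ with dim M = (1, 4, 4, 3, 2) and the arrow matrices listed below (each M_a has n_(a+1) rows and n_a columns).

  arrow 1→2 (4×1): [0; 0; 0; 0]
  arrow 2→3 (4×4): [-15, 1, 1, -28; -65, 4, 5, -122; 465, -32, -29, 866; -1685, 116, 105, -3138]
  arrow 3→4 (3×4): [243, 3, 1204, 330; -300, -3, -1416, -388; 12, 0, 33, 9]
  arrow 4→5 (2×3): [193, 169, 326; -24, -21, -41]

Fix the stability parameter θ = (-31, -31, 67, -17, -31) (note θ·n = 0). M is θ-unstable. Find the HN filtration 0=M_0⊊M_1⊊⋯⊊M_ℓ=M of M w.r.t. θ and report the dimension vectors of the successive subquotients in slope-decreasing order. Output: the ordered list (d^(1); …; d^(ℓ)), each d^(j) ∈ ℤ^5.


Via rank(M_{q-1}∘⋯∘M_p): M ≅ I[1,1], I[2,2]^2, I[2,5]^2, I[3,3], I[3,4].
μ_θ-semistable layers: μ^(1)=67; μ^(2)=25; μ^(3)=19/3; μ^(4)=-31

((0, 0, 1, 0, 0); (0, 0, 1, 1, 0); (0, 0, 2, 2, 2); (1, 4, 0, 0, 0))


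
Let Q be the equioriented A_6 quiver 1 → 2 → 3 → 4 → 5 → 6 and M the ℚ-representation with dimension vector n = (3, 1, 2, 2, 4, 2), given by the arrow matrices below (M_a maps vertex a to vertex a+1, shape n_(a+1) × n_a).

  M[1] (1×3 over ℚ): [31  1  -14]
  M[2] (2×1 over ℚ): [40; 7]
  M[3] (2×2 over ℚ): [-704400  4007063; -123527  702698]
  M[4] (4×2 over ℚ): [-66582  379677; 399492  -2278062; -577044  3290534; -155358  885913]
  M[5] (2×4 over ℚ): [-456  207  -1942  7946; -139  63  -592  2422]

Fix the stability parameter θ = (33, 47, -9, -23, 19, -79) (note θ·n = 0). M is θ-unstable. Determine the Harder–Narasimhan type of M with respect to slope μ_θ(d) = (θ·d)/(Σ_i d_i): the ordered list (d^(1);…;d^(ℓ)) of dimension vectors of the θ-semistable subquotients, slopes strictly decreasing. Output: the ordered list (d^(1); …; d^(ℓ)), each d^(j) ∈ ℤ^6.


Interval decomposition of M: I[1,1]^2, I[1,4], I[3,6], I[5,5]^2, I[5,6].
HN type (ℓ=5): μ^(1)=33; μ^(2)=19; μ^(3)=12; μ^(4)=-23; μ^(5)=-30

((2, 0, 0, 0, 0, 0); (0, 0, 0, 0, 2, 0); (1, 1, 1, 1, 0, 0); (0, 0, 1, 1, 1, 1); (0, 0, 0, 0, 1, 1))


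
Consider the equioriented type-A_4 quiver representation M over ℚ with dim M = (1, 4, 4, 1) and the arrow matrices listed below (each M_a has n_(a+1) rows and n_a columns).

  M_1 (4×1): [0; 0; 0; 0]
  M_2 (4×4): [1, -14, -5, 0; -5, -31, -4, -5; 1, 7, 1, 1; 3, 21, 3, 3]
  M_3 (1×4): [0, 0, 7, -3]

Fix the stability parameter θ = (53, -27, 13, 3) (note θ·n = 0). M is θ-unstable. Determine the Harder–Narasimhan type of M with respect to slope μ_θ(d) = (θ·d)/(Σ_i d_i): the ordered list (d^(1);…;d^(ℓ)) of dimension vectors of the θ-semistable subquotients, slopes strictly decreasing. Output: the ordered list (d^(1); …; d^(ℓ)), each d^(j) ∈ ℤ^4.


Barcode: M ≅ I[1,1], I[2,2], I[2,3]^2, I[2,4], I[3,3]. HN layers by μ_θ (4 steps, strictly decreasing):
  μ^(1)=53; μ^(2)=13; μ^(3)=8; μ^(4)=-27

((1, 0, 0, 0); (0, 0, 3, 0); (0, 0, 1, 1); (0, 4, 0, 0))


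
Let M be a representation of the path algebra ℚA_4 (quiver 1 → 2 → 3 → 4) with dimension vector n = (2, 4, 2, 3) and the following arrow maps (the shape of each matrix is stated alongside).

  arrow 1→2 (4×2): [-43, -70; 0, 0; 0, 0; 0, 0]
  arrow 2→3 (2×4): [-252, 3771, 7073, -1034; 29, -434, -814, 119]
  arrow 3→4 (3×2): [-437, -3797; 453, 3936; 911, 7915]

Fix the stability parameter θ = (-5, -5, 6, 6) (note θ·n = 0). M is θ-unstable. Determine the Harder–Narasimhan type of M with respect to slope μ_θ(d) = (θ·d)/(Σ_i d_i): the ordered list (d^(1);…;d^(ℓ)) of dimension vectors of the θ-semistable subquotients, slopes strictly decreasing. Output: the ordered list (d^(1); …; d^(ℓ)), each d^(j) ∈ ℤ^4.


Interval decomposition of M: I[1,1], I[1,4], I[2,2]^2, I[2,4], I[4,4].
HN type (ℓ=2): μ^(1)=6; μ^(2)=-5

((0, 0, 2, 3); (2, 4, 0, 0))


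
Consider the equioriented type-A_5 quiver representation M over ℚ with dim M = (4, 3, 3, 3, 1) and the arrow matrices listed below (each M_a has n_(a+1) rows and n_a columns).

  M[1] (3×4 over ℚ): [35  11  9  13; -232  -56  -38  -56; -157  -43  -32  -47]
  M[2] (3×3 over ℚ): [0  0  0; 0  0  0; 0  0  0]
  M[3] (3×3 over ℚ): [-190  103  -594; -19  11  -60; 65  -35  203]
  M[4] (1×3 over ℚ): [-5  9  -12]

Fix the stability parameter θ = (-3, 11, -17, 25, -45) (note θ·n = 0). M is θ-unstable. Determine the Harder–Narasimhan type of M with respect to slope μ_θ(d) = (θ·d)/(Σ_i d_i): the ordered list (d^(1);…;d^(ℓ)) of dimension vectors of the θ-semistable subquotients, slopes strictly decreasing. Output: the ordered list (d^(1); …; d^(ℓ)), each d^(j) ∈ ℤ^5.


Via rank(M_{q-1}∘⋯∘M_p): M ≅ I[1,1], I[1,2]^3, I[3,4]^2, I[3,5].
μ_θ-semistable layers: μ^(1)=25; μ^(2)=11; μ^(3)=-3; μ^(4)=-10; μ^(5)=-17

((0, 0, 0, 2, 0); (0, 3, 0, 0, 0); (4, 0, 0, 0, 0); (0, 0, 0, 1, 1); (0, 0, 3, 0, 0))


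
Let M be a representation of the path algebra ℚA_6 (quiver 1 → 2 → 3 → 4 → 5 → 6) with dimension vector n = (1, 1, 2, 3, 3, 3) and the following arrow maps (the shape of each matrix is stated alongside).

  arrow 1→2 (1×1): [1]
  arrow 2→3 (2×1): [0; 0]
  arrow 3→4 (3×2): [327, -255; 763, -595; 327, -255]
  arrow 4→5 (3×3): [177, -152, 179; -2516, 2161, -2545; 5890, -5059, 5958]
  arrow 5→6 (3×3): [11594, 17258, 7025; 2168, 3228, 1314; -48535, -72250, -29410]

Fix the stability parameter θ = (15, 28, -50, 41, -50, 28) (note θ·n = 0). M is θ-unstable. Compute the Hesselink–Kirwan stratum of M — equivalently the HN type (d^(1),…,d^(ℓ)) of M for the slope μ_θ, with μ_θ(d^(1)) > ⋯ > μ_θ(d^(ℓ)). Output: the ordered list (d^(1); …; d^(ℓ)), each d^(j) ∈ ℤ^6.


Barcode: M ≅ I[1,2], I[3,3], I[3,6], I[4,5], I[4,6], I[6,6]. HN layers by μ_θ (4 steps, strictly decreasing):
  μ^(1)=28; μ^(2)=15; μ^(3)=-9/2; μ^(4)=-50

((0, 1, 0, 0, 0, 3); (1, 0, 0, 0, 0, 0); (0, 0, 0, 3, 3, 0); (0, 0, 2, 0, 0, 0))


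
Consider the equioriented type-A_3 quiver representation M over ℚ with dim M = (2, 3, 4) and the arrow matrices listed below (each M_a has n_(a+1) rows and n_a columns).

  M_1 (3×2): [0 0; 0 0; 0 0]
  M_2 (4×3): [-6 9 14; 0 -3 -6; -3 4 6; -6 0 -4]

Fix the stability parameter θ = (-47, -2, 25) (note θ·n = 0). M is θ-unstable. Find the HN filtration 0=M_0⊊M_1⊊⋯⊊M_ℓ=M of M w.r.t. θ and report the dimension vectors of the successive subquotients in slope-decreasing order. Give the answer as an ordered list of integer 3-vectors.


Via rank(M_{q-1}∘⋯∘M_p): M ≅ I[1,1]^2, I[2,2], I[2,3]^2, I[3,3]^2.
μ_θ-semistable layers: μ^(1)=25; μ^(2)=-2; μ^(3)=-47

((0, 0, 4); (0, 3, 0); (2, 0, 0))


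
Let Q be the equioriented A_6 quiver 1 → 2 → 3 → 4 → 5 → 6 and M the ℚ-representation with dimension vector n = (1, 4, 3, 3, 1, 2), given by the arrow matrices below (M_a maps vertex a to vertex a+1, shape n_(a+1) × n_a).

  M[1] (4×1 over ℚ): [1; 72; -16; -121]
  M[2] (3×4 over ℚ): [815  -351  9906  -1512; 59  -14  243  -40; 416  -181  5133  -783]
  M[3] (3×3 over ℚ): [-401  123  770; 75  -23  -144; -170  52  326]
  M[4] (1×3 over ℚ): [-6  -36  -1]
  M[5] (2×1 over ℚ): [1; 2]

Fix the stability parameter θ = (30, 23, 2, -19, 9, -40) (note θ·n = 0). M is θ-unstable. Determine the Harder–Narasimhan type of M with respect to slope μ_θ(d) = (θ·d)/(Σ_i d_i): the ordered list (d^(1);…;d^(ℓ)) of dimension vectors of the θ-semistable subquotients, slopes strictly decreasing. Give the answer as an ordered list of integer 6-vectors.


Interval decomposition of M: I[1,3], I[2,2], I[2,4], I[2,6], I[4,4], I[6,6].
HN type (ℓ=6): μ^(1)=23; μ^(2)=55/3; μ^(3)=2; μ^(4)=-5; μ^(5)=-19; μ^(6)=-40

((0, 1, 0, 0, 0, 0); (1, 1, 1, 0, 0, 0); (0, 1, 1, 1, 0, 0); (0, 1, 1, 1, 1, 1); (0, 0, 0, 1, 0, 0); (0, 0, 0, 0, 0, 1))


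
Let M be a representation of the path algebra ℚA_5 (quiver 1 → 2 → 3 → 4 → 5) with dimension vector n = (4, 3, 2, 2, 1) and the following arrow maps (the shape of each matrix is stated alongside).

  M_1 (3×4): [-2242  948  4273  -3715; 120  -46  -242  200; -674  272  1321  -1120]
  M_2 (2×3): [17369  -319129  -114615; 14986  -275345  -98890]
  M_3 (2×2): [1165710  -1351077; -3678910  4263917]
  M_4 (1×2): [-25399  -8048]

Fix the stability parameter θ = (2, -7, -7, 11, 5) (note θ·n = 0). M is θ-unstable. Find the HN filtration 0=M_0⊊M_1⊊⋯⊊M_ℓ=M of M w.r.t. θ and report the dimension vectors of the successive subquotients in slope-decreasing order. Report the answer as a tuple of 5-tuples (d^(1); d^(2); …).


Interval decomposition of M: I[1,1], I[1,2], I[1,3], I[1,5], I[4,4].
HN type (ℓ=5): μ^(1)=11; μ^(2)=8; μ^(3)=2; μ^(4)=-5/2; μ^(5)=-4

((0, 0, 0, 1, 0); (0, 0, 0, 1, 1); (1, 0, 0, 0, 0); (1, 1, 0, 0, 0); (2, 2, 2, 0, 0))


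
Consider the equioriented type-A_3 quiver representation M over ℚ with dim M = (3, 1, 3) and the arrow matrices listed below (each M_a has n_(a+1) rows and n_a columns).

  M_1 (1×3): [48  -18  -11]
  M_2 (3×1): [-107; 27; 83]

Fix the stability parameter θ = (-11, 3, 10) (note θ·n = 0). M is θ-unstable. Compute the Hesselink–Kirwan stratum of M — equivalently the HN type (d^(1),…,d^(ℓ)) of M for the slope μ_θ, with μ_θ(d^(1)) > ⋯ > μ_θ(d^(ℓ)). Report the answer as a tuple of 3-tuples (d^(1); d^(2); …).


Barcode: M ≅ I[1,1]^2, I[1,3], I[3,3]^2. HN layers by μ_θ (3 steps, strictly decreasing):
  μ^(1)=10; μ^(2)=3; μ^(3)=-11

((0, 0, 3); (0, 1, 0); (3, 0, 0))


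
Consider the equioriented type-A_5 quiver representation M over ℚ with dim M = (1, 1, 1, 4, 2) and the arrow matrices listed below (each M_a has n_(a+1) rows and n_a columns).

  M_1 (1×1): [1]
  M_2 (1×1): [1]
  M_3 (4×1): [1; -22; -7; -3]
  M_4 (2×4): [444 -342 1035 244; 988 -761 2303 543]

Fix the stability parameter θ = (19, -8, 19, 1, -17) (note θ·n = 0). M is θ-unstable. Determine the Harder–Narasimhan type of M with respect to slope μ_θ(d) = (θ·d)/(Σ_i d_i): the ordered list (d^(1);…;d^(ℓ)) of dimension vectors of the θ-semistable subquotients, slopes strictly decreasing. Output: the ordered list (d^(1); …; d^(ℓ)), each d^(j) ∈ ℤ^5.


Barcode: M ≅ I[1,5], I[4,4]^2, I[4,5]. HN layers by μ_θ (3 steps, strictly decreasing):
  μ^(1)=14/5; μ^(2)=1; μ^(3)=-8

((1, 1, 1, 1, 1); (0, 0, 0, 2, 0); (0, 0, 0, 1, 1))


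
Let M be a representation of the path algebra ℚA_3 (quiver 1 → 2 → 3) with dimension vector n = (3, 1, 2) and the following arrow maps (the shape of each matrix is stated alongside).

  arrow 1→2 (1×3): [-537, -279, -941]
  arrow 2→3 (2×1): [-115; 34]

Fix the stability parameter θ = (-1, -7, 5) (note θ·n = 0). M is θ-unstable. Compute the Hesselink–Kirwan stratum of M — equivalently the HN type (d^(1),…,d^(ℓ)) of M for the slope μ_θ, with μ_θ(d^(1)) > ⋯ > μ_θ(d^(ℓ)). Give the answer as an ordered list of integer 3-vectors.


Barcode: M ≅ I[1,1]^2, I[1,3], I[3,3]. HN layers by μ_θ (3 steps, strictly decreasing):
  μ^(1)=5; μ^(2)=-1; μ^(3)=-4

((0, 0, 2); (2, 0, 0); (1, 1, 0))


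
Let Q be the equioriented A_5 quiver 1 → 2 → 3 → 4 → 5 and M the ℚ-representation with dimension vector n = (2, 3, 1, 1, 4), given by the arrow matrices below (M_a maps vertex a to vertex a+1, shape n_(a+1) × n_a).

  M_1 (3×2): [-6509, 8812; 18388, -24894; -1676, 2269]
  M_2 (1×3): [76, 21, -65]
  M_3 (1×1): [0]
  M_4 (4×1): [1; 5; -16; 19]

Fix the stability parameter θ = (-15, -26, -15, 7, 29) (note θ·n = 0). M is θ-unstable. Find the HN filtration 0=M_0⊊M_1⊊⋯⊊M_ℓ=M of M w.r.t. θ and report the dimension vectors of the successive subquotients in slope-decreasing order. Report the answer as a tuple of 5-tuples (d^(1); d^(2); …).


Interval decomposition of M: I[1,2], I[1,3], I[2,2], I[4,5], I[5,5]^3.
HN type (ℓ=5): μ^(1)=29; μ^(2)=7; μ^(3)=-15; μ^(4)=-41/2; μ^(5)=-26

((0, 0, 0, 0, 4); (0, 0, 0, 1, 0); (0, 0, 1, 0, 0); (2, 2, 0, 0, 0); (0, 1, 0, 0, 0))


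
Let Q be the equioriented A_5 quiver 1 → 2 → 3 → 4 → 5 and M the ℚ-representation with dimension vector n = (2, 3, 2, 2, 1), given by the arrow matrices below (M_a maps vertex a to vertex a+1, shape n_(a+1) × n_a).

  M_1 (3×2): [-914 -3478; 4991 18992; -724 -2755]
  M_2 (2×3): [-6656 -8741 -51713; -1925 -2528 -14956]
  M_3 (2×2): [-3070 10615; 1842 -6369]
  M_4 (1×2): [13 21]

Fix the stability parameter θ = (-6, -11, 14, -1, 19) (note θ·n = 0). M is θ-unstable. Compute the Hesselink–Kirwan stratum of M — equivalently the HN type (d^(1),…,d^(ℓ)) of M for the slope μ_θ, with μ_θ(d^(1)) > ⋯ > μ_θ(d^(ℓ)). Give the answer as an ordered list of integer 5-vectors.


Interval decomposition of M: I[1,3], I[1,5], I[2,2], I[4,4].
HN type (ℓ=6): μ^(1)=19; μ^(2)=14; μ^(3)=13/2; μ^(4)=-1; μ^(5)=-17/2; μ^(6)=-11

((0, 0, 0, 0, 1); (0, 0, 1, 0, 0); (0, 0, 1, 1, 0); (0, 0, 0, 1, 0); (2, 2, 0, 0, 0); (0, 1, 0, 0, 0))


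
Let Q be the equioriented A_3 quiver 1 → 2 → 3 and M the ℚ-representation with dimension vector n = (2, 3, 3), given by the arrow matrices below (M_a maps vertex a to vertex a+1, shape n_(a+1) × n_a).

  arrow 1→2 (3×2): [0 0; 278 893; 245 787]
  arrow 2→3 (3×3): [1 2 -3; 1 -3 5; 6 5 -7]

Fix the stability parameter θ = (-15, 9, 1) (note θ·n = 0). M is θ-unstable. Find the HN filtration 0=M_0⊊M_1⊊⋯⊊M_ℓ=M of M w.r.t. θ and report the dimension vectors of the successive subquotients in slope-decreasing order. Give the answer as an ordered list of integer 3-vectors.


Interval decomposition of M: I[1,3]^2, I[2,3].
HN type (ℓ=2): μ^(1)=5; μ^(2)=-15

((0, 3, 3); (2, 0, 0))


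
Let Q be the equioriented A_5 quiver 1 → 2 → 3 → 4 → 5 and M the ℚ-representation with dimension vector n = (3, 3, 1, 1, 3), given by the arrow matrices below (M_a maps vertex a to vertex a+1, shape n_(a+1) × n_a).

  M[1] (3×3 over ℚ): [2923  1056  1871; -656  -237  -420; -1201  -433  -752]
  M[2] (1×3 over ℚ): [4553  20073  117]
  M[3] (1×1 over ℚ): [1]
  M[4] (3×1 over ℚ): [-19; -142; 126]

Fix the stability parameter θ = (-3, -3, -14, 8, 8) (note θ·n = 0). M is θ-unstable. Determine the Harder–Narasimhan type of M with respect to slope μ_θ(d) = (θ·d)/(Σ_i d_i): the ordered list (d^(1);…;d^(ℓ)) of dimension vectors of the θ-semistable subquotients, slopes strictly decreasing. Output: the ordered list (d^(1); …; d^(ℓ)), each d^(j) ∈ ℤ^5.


Via rank(M_{q-1}∘⋯∘M_p): M ≅ I[1,2]^2, I[1,5], I[5,5]^2.
μ_θ-semistable layers: μ^(1)=8; μ^(2)=-3; μ^(3)=-20/3

((0, 0, 0, 1, 3); (2, 2, 0, 0, 0); (1, 1, 1, 0, 0))


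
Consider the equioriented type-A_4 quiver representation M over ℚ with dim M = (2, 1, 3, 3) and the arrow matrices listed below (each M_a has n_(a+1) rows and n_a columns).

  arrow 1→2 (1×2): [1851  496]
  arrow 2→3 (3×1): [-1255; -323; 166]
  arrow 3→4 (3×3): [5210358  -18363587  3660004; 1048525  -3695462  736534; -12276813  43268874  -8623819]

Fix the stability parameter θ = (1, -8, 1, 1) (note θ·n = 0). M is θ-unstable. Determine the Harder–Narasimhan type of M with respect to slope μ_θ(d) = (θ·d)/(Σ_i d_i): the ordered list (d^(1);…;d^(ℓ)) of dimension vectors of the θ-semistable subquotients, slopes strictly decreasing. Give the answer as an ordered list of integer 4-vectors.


Interval decomposition of M: I[1,1], I[1,4], I[3,4]^2.
HN type (ℓ=2): μ^(1)=1; μ^(2)=-7/2

((1, 0, 3, 3); (1, 1, 0, 0))


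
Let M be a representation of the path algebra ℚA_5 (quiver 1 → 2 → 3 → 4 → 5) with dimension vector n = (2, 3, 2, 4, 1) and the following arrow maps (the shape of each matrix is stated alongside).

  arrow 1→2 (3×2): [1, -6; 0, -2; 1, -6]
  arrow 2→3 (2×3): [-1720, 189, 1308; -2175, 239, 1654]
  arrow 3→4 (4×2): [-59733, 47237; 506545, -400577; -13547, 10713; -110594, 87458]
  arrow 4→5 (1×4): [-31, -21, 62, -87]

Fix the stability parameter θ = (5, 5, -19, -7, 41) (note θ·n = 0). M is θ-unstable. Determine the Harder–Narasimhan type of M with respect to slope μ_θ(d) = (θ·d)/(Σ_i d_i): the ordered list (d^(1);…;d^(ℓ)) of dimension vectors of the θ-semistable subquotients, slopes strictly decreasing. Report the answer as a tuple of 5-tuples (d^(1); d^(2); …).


Interval decomposition of M: I[1,4], I[1,5], I[2,2], I[4,4]^2.
HN type (ℓ=4): μ^(1)=41; μ^(2)=5; μ^(3)=-4; μ^(4)=-7

((0, 0, 0, 0, 1); (0, 1, 0, 0, 0); (2, 2, 2, 2, 0); (0, 0, 0, 2, 0))


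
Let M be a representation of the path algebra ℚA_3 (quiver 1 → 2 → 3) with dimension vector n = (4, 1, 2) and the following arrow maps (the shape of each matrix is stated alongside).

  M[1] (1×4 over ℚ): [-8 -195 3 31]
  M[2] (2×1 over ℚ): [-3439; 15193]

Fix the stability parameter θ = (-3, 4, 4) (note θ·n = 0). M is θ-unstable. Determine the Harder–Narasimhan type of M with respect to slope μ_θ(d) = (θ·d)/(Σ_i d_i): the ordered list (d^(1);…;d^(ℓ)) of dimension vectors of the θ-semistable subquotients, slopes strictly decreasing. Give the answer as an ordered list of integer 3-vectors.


Via rank(M_{q-1}∘⋯∘M_p): M ≅ I[1,1]^3, I[1,3], I[3,3].
μ_θ-semistable layers: μ^(1)=4; μ^(2)=-3

((0, 1, 2); (4, 0, 0))


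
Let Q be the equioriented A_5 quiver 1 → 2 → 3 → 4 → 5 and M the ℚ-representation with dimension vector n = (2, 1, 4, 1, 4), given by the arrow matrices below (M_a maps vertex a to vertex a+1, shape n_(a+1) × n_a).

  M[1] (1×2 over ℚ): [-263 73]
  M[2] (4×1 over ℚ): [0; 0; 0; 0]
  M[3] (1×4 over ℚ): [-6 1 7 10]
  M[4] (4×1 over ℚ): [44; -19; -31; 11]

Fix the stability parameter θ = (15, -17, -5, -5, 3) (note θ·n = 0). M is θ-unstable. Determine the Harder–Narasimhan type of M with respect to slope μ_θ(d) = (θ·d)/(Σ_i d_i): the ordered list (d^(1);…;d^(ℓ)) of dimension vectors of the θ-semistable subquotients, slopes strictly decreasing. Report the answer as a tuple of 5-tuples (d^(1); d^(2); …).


Barcode: M ≅ I[1,1], I[1,2], I[3,3]^3, I[3,5], I[5,5]^3. HN layers by μ_θ (4 steps, strictly decreasing):
  μ^(1)=15; μ^(2)=3; μ^(3)=-1; μ^(4)=-5

((1, 0, 0, 0, 0); (0, 0, 0, 0, 4); (1, 1, 0, 0, 0); (0, 0, 4, 1, 0))


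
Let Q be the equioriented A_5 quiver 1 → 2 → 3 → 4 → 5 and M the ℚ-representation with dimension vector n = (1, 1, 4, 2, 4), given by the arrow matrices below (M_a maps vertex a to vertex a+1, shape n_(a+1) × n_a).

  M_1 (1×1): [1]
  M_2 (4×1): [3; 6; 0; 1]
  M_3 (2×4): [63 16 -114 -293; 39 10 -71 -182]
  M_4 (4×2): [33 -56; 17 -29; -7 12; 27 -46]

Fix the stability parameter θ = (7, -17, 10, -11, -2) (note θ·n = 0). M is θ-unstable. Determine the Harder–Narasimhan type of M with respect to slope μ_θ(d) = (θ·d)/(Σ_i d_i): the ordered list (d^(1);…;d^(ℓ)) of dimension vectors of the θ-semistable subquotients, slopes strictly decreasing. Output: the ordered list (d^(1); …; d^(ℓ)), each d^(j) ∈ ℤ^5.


Interval decomposition of M: I[1,5], I[3,3]^2, I[3,5], I[5,5]^2.
HN type (ℓ=4): μ^(1)=10; μ^(2)=-1; μ^(3)=-2; μ^(4)=-5

((0, 0, 2, 0, 0); (0, 0, 2, 2, 2); (0, 0, 0, 0, 2); (1, 1, 0, 0, 0))


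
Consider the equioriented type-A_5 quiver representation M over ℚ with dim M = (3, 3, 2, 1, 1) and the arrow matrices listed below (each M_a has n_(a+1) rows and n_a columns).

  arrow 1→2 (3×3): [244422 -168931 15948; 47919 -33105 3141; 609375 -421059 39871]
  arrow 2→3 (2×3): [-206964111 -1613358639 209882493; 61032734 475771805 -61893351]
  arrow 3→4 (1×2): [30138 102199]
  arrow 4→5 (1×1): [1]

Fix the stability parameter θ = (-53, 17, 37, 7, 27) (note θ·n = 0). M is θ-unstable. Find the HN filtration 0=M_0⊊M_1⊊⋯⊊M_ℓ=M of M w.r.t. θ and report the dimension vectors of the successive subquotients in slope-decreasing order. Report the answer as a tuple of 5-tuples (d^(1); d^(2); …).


Barcode: M ≅ I[1,2], I[1,3], I[1,5]. HN layers by μ_θ (5 steps, strictly decreasing):
  μ^(1)=37; μ^(2)=27; μ^(3)=22; μ^(4)=17; μ^(5)=-53

((0, 0, 1, 0, 0); (0, 0, 0, 0, 1); (0, 0, 1, 1, 0); (0, 3, 0, 0, 0); (3, 0, 0, 0, 0))


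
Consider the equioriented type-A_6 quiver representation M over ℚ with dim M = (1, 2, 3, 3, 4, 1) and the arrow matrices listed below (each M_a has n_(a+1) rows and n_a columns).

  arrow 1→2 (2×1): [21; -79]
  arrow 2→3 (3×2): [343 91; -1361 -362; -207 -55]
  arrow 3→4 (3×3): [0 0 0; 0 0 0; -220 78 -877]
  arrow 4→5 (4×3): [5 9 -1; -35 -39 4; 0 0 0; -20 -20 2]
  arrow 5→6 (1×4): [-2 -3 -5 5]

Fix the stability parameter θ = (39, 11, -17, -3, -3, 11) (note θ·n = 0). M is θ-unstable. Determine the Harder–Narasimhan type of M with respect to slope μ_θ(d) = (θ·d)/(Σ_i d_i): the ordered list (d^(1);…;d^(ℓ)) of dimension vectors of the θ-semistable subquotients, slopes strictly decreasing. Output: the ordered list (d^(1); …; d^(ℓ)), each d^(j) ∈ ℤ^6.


Interval decomposition of M: I[1,3], I[2,5], I[3,3], I[4,4], I[4,6], I[5,5]^2.
HN type (ℓ=3): μ^(1)=11; μ^(2)=-3; μ^(3)=-17

((1, 1, 1, 0, 0, 1); (0, 1, 1, 3, 4, 0); (0, 0, 1, 0, 0, 0))


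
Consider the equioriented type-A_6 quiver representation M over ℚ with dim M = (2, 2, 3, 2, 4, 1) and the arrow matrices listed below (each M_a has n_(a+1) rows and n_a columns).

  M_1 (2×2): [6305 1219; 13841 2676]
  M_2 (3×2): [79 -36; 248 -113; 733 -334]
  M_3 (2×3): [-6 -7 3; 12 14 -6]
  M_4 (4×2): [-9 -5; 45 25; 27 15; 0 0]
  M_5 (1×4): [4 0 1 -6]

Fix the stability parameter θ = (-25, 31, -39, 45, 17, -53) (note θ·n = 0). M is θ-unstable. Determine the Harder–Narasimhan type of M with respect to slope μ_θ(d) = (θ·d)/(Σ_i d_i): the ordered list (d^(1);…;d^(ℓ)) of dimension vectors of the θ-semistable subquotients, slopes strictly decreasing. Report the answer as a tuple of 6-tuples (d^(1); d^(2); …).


Barcode: M ≅ I[1,3], I[1,6], I[3,3], I[4,4], I[5,5]^3. HN layers by μ_θ (6 steps, strictly decreasing):
  μ^(1)=45; μ^(2)=17; μ^(3)=3; μ^(4)=-4; μ^(5)=-25; μ^(6)=-39

((0, 0, 0, 1, 0, 0); (0, 0, 0, 0, 3, 0); (0, 0, 0, 1, 1, 1); (0, 2, 2, 0, 0, 0); (2, 0, 0, 0, 0, 0); (0, 0, 1, 0, 0, 0))


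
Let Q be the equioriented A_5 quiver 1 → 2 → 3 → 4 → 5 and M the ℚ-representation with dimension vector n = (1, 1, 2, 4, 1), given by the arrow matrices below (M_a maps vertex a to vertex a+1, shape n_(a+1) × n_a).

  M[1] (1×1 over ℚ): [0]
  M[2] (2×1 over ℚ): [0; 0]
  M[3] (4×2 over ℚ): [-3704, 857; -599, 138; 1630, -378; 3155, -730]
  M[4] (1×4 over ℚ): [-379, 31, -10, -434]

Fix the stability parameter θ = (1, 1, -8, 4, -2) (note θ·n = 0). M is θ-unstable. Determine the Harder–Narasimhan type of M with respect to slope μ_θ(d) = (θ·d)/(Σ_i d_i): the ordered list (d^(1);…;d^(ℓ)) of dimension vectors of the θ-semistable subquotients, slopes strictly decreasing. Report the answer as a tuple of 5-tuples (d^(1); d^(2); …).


Barcode: M ≅ I[1,1], I[2,2], I[3,4], I[3,5], I[4,4]^2. HN layers by μ_θ (3 steps, strictly decreasing):
  μ^(1)=4; μ^(2)=1; μ^(3)=-8

((0, 0, 0, 3, 0); (1, 1, 0, 1, 1); (0, 0, 2, 0, 0))


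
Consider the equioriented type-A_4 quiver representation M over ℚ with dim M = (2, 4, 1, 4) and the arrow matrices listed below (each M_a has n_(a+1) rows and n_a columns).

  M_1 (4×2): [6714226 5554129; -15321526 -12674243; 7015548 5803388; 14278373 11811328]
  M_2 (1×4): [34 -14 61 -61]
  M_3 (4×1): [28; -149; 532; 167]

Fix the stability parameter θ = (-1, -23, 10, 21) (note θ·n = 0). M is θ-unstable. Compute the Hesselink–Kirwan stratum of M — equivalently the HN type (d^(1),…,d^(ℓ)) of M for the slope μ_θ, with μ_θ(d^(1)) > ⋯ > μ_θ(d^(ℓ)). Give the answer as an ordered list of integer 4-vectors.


Barcode: M ≅ I[1,2], I[1,4], I[2,2]^2, I[4,4]^3. HN layers by μ_θ (4 steps, strictly decreasing):
  μ^(1)=21; μ^(2)=10; μ^(3)=-12; μ^(4)=-23

((0, 0, 0, 4); (0, 0, 1, 0); (2, 2, 0, 0); (0, 2, 0, 0))


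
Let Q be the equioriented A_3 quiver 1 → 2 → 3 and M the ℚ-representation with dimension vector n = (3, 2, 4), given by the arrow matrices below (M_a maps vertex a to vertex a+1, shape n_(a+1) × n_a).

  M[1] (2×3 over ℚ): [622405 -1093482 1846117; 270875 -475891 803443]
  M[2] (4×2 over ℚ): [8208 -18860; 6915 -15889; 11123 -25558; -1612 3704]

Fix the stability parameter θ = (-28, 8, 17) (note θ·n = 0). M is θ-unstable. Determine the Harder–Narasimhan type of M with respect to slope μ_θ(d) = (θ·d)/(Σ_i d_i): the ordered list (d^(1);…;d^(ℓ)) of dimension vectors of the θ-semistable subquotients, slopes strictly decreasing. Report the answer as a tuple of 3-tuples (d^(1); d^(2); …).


Interval decomposition of M: I[1,1], I[1,3]^2, I[3,3]^2.
HN type (ℓ=3): μ^(1)=17; μ^(2)=8; μ^(3)=-28

((0, 0, 4); (0, 2, 0); (3, 0, 0))


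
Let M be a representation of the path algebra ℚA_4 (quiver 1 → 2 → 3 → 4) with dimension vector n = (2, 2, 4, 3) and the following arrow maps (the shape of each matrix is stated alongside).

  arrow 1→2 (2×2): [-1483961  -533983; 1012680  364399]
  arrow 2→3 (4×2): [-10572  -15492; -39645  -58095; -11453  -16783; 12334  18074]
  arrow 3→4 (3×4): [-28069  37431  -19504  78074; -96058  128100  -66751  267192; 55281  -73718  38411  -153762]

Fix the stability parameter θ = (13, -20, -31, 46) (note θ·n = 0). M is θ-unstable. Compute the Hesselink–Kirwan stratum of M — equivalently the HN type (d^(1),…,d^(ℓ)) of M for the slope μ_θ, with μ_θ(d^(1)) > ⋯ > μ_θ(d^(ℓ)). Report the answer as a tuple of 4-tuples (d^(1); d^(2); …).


Interval decomposition of M: I[1,2], I[1,4], I[3,3], I[3,4]^2.
HN type (ℓ=4): μ^(1)=46; μ^(2)=-7/2; μ^(3)=-38/3; μ^(4)=-31

((0, 0, 0, 3); (1, 1, 0, 0); (1, 1, 1, 0); (0, 0, 3, 0))


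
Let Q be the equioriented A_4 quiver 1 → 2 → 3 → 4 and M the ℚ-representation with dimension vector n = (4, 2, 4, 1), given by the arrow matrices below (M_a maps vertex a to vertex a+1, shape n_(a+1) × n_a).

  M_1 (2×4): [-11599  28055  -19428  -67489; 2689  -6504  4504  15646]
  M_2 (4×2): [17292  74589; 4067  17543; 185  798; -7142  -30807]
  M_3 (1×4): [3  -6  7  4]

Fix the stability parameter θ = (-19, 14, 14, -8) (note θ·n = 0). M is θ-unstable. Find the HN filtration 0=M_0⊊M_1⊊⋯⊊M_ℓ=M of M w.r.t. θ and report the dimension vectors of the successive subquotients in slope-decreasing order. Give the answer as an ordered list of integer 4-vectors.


Barcode: M ≅ I[1,1]^2, I[1,3], I[1,4], I[3,3]^2. HN layers by μ_θ (3 steps, strictly decreasing):
  μ^(1)=14; μ^(2)=20/3; μ^(3)=-19

((0, 1, 3, 0); (0, 1, 1, 1); (4, 0, 0, 0))


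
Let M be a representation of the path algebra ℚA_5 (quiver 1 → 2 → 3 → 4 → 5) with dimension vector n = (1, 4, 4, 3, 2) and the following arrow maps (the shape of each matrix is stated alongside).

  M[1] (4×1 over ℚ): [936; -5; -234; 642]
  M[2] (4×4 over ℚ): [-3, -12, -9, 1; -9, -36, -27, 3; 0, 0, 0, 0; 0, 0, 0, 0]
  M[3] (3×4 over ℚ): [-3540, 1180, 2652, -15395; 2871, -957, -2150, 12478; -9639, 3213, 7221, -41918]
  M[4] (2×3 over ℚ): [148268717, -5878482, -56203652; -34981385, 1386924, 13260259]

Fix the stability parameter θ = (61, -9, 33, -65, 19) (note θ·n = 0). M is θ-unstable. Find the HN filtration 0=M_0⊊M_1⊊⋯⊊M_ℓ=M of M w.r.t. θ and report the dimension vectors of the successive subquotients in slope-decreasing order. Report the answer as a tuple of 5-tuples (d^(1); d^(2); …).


Barcode: M ≅ I[1,2], I[2,2]^2, I[2,3], I[3,4], I[3,5]^2. HN layers by μ_θ (5 steps, strictly decreasing):
  μ^(1)=33; μ^(2)=26; μ^(3)=19; μ^(4)=-9; μ^(5)=-16

((0, 0, 1, 0, 0); (1, 1, 0, 0, 0); (0, 0, 0, 0, 2); (0, 3, 0, 0, 0); (0, 0, 3, 3, 0))


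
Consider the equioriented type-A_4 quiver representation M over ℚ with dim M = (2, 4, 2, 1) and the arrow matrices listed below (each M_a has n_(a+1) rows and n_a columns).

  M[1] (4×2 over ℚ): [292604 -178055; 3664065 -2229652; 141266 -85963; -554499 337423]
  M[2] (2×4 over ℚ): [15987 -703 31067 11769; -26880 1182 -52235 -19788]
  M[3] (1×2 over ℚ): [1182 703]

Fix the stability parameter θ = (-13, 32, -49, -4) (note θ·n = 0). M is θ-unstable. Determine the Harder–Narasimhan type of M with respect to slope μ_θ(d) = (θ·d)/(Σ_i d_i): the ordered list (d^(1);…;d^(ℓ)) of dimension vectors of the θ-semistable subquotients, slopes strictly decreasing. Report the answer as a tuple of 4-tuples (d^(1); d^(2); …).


Via rank(M_{q-1}∘⋯∘M_p): M ≅ I[1,3], I[1,4], I[2,2]^2.
μ_θ-semistable layers: μ^(1)=32; μ^(2)=-4; μ^(3)=-17/2; μ^(4)=-13

((0, 2, 0, 0); (0, 0, 0, 1); (0, 2, 2, 0); (2, 0, 0, 0))
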